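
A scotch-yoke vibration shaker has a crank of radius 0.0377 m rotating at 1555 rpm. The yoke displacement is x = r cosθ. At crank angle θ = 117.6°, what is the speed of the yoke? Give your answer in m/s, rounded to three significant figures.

5.44

ω = 162.8 rad/s (from 1555 rpm).
x = r cosθ ⇒ ẋ = −rω sinθ.
|v| = rω|sinθ| = 0.0377·162.8·|sin 117.6°| = 5.4404 m/s.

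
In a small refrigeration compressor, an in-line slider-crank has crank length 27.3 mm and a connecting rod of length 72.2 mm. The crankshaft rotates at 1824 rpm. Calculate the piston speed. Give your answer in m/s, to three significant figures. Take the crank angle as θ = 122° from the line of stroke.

ω = 2π·1824/60 = 191 rad/s
For an in-line slider-crank, x = r cosθ + √(L² − r² sin²θ), so v = −rω sinθ·[1 + r cosθ/√(L² − r² sin²θ)].
With r = 0.0273 m, L = 0.0722 m, θ = 122°: √(L² − r² sin²θ) = 0.068387 m.
v = −0.0273·191·0.84805·[1 + 0.0273·-0.52992/0.068387] = -3.4867 m/s.
|v| = 3.4867 m/s.

3.49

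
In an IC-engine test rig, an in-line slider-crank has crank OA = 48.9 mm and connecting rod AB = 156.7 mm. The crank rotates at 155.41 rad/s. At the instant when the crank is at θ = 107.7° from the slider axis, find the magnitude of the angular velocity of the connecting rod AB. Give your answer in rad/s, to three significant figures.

ω = 155.4 rad/s
The rod makes angle φ with the slider axis where L sinφ = r sinθ; differentiating, L cosφ·φ̇ = r ω cosθ.
L cosφ = √(L² − r² sin²θ) = 0.14962 m.
|ω_rod| = r ω |cosθ| / √(L² − r² sin²θ) = 0.0489·155.4·0.30403/0.14962 = 15.443 rad/s.

15.4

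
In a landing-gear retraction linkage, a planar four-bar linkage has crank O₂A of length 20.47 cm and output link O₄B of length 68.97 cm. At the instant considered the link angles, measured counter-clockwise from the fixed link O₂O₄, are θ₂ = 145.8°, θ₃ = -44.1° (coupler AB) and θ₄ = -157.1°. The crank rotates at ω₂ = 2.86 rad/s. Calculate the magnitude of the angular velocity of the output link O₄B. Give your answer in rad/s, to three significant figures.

ω₂ = 2.86 rad/s
Differentiating the loop-closure r₂e^{iθ₂}+r₃e^{iθ₃}=r₁+r₄e^{iθ₄} gives r₂ω₂e^{iθ₂}+r₃ω₃e^{iθ₃}=r₄ω₄e^{iθ₄}.
Eliminating the other unknown: ω₄ = r₂ω₂ sin(θ₂−θ₃) / [r₄ sin(θ₄−θ₃)].
Numerator sine = -0.17193; denominator sine = -0.92050.
Result = 0.2047·2.86·(-0.17193) / (0.6897·(-0.92050)) = +0.15854 rad/s; magnitude 0.15854 rad/s.

0.159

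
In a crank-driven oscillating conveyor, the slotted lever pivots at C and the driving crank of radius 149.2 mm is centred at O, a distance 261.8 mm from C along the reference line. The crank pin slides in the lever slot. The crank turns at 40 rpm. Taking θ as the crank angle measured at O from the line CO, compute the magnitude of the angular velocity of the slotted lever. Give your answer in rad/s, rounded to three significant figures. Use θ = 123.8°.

0.0470

ω = 4.189 rad/s (from 40 rpm).
Crank pin A relative to C: A = (d + r cosθ, r sinθ); lever angle φ = atan2(r sinθ, d + r cosθ).
Differentiating tanφ: φ̇ = rω(d cosθ + r)/(d² + r² + 2dr cosθ).
d² + r² + 2dr cosθ = |CA|² = 0.0473414 m²;  d cosθ + r = +0.0035618 m.
|ω_lever| = |0.1492·4.189·+0.0035618| / 0.0473414 = 0.04702 rad/s.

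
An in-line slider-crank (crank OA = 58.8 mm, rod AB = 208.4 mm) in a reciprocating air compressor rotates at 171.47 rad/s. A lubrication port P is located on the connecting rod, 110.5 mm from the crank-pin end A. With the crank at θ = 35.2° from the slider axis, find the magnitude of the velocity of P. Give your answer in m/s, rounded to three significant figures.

7.59

ω = 171.5 rad/s.  Crank-pin speed |V_A| = rω = 10.082 m/s, perpendicular to OA.
Rod angle: sinφ = −(r/L) sinθ ⇒ φ = -9.360°; ω_rod = −rω cosθ/√(L²−r²sin²θ) = -40.067 rad/s.
V_P = V_A + ω_rod × AP, with AP = 0.1105 m along the rod.
Components: V_Px = −rω sinθ − a·ω_rod·sinφ = -6.5319 m/s;  V_Py = rω cosθ + a·ω_rod·cosφ = +3.8703 m/s.
|V_P| = √(V_Px² + V_Py²) = 7.5925 m/s.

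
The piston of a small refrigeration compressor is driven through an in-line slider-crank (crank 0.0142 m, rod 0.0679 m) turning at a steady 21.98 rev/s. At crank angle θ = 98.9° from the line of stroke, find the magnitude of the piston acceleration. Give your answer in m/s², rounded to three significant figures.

ω = 2π·22 = 138.1 rad/s
x(θ) = r cosθ + √(L² − r² sin²θ); with ω constant, a = ω²·d²x/dθ².
d²x/dθ² = −r cosθ − r²(cos2θ)/√u − r⁴ sin²2θ/(4u^{3/2}),  u = L² − r² sin²θ = 0.0044136 m².
Substituting r = 0.0142 m, L = 0.0679 m, θ = 98.9°: d²x/dθ² = +0.0050835 m.
a = ω²·d²x/dθ² = (138.1)²·(+0.0050835) = +96.957 m/s²;  |a| = 96.957 m/s².

97.0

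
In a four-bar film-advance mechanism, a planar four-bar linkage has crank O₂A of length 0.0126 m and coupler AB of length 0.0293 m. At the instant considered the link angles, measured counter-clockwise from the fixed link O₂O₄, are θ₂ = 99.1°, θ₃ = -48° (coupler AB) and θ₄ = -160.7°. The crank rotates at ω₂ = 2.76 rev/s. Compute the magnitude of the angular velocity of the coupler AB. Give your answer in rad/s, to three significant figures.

7.96

ω₂ = 17.34 rad/s (from 2.76 rev/s).
Differentiating the loop-closure r₂e^{iθ₂}+r₃e^{iθ₃}=r₁+r₄e^{iθ₄} gives r₂ω₂e^{iθ₂}+r₃ω₃e^{iθ₃}=r₄ω₄e^{iθ₄}.
Eliminating the other unknown: ω₃ = r₂ω₂ sin(θ₄−θ₂) / [r₃ sin(θ₃−θ₄)].
Numerator sine = +0.98420; denominator sine = +0.92254.
Result = 0.0126·17.34·(+0.98420) / (0.0293·(+0.92254)) = +7.9559 rad/s; magnitude 7.9559 rad/s.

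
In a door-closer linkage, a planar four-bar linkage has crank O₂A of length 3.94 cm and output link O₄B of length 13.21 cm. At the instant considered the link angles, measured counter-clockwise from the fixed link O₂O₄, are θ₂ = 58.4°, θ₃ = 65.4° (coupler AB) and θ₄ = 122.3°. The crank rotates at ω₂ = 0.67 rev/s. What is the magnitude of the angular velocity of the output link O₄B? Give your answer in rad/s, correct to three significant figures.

0.183

ω₂ = 4.21 rad/s (from 0.67 rev/s).
Differentiating the loop-closure r₂e^{iθ₂}+r₃e^{iθ₃}=r₁+r₄e^{iθ₄} gives r₂ω₂e^{iθ₂}+r₃ω₃e^{iθ₃}=r₄ω₄e^{iθ₄}.
Eliminating the other unknown: ω₄ = r₂ω₂ sin(θ₂−θ₃) / [r₄ sin(θ₄−θ₃)].
Numerator sine = -0.12187; denominator sine = +0.83772.
Result = 0.0394·4.21·(-0.12187) / (0.1321·(+0.83772)) = -0.18266 rad/s; magnitude 0.18266 rad/s.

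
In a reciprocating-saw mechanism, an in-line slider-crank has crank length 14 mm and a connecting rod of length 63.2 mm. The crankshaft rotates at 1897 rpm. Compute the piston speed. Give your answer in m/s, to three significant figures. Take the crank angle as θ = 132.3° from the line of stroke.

ω = 2π·1897/60 = 198.7 rad/s
For an in-line slider-crank, x = r cosθ + √(L² − r² sin²θ), so v = −rω sinθ·[1 + r cosθ/√(L² − r² sin²θ)].
With r = 0.014 m, L = 0.0632 m, θ = 132.3°: √(L² − r² sin²θ) = 0.062346 m.
v = −0.014·198.7·0.73963·[1 + 0.014·-0.67301/0.062346] = -1.7462 m/s.
|v| = 1.7462 m/s.

1.75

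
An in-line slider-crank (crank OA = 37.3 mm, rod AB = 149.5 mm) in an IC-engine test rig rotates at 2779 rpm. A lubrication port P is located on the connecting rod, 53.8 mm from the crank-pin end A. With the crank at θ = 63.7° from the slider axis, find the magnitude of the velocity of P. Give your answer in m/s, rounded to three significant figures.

ω = 291 rad/s.  Crank-pin speed |V_A| = rω = 10.855 m/s, perpendicular to OA.
Rod angle: sinφ = −(r/L) sinθ ⇒ φ = -12.925°; ω_rod = −rω cosθ/√(L²−r²sin²θ) = -33.007 rad/s.
V_P = V_A + ω_rod × AP, with AP = 0.0538 m along the rod.
Components: V_Px = −rω sinθ − a·ω_rod·sinφ = -10.128 m/s;  V_Py = rω cosθ + a·ω_rod·cosφ = +3.0787 m/s.
|V_P| = √(V_Px² + V_Py²) = 10.586 m/s.

10.6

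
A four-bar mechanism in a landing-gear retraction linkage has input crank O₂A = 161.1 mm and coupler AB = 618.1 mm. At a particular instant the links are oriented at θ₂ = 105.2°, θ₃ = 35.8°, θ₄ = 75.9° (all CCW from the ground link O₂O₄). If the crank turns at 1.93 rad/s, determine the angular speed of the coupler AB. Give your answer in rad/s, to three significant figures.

ω₂ = 1.93 rad/s
Differentiating the loop-closure r₂e^{iθ₂}+r₃e^{iθ₃}=r₁+r₄e^{iθ₄} gives r₂ω₂e^{iθ₂}+r₃ω₃e^{iθ₃}=r₄ω₄e^{iθ₄}.
Eliminating the other unknown: ω₃ = r₂ω₂ sin(θ₄−θ₂) / [r₃ sin(θ₃−θ₄)].
Numerator sine = -0.48938; denominator sine = -0.64412.
Result = 0.1611·1.93·(-0.48938) / (0.6181·(-0.64412)) = +0.38218 rad/s; magnitude 0.38218 rad/s.

0.382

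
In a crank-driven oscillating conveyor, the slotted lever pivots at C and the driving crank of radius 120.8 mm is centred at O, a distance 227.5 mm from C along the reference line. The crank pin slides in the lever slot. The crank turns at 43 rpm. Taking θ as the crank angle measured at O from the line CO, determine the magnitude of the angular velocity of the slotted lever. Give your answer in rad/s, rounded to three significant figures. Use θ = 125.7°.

ω = 4.503 rad/s (from 43 rpm).
Crank pin A relative to C: A = (d + r cosθ, r sinθ); lever angle φ = atan2(r sinθ, d + r cosθ).
Differentiating tanφ: φ̇ = rω(d cosθ + r)/(d² + r² + 2dr cosθ).
d² + r² + 2dr cosθ = |CA|² = 0.0342751 m²;  d cosθ + r = -0.011956 m.
|ω_lever| = |0.1208·4.503·-0.011956| / 0.0342751 = 0.18974 rad/s.

0.190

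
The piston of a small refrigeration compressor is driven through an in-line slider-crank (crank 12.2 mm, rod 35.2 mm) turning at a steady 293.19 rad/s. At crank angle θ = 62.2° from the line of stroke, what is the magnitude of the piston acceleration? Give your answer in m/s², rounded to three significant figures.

ω = 293.2 rad/s
x(θ) = r cosθ + √(L² − r² sin²θ); with ω constant, a = ω²·d²x/dθ².
d²x/dθ² = −r cosθ − r²(cos2θ)/√u − r⁴ sin²2θ/(4u^{3/2}),  u = L² − r² sin²θ = 0.00112258 m².
Substituting r = 0.0122 m, L = 0.0352 m, θ = 62.2°: d²x/dθ² = -0.0032804 m.
a = ω²·d²x/dθ² = (293.2)²·(-0.0032804) = -281.98 m/s²;  |a| = 281.98 m/s².

282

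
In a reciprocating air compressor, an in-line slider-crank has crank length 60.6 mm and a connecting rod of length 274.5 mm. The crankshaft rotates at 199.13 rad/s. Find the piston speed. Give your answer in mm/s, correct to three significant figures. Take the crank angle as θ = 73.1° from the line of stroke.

12300

ω = 199.1 rad/s
For an in-line slider-crank, x = r cosθ + √(L² − r² sin²θ), so v = −rω sinθ·[1 + r cosθ/√(L² − r² sin²θ)].
With r = 0.0606 m, L = 0.2745 m, θ = 73.1°: √(L² − r² sin²θ) = 0.26831 m.
v = −0.0606·199.1·0.95681·[1 + 0.0606·0.29070/0.26831] = -12.304 m/s.
|v| = 12.304 m/s = 12304 mm/s.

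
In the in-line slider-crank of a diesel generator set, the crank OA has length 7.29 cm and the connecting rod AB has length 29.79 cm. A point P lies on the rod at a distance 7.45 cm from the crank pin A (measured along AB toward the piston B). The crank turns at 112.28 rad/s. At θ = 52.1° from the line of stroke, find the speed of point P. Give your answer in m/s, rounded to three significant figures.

ω = 112.3 rad/s.  Crank-pin speed |V_A| = rω = 8.1852 m/s, perpendicular to OA.
Rod angle: sinφ = −(r/L) sinθ ⇒ φ = -11.134°; ω_rod = −rω cosθ/√(L²−r²sin²θ) = -17.202 rad/s.
V_P = V_A + ω_rod × AP, with AP = 0.0745 m along the rod.
Components: V_Px = −rω sinθ − a·ω_rod·sinφ = -6.7063 m/s;  V_Py = rω cosθ + a·ω_rod·cosφ = +3.7706 m/s.
|V_P| = √(V_Px² + V_Py²) = 7.6936 m/s.

7.69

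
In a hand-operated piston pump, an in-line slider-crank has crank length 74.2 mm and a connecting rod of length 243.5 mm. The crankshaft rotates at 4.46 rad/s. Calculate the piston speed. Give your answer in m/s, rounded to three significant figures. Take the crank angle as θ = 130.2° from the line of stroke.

ω = 4.46 rad/s
For an in-line slider-crank, x = r cosθ + √(L² − r² sin²θ), so v = −rω sinθ·[1 + r cosθ/√(L² − r² sin²θ)].
With r = 0.0742 m, L = 0.2435 m, θ = 130.2°: √(L² − r² sin²θ) = 0.23681 m.
v = −0.0742·4.46·0.76380·[1 + 0.0742·-0.64546/0.23681] = -0.20165 m/s.
|v| = 0.20165 m/s.

0.202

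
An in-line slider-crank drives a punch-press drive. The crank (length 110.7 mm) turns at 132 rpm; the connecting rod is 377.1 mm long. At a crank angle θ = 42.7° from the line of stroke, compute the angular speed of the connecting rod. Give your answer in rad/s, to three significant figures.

3.04

ω = 13.82 rad/s (converted from 132 rpm).
The rod makes angle φ with the slider axis where L sinφ = r sinθ; differentiating, L cosφ·φ̇ = r ω cosθ.
L cosφ = √(L² − r² sin²θ) = 0.36955 m.
|ω_rod| = r ω |cosθ| / √(L² − r² sin²θ) = 0.1107·13.82·0.73491/0.36955 = 3.0431 rad/s.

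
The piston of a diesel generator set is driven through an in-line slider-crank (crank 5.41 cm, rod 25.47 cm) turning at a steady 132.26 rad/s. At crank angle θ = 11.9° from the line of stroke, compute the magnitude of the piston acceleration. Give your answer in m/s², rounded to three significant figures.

ω = 132.3 rad/s
x(θ) = r cosθ + √(L² − r² sin²θ); with ω constant, a = ω²·d²x/dθ².
d²x/dθ² = −r cosθ − r²(cos2θ)/√u − r⁴ sin²2θ/(4u^{3/2}),  u = L² − r² sin²θ = 0.0647476 m².
Substituting r = 0.0541 m, L = 0.2547 m, θ = 11.9°: d²x/dθ² = -0.063483 m.
a = ω²·d²x/dθ² = (132.3)²·(-0.063483) = -1110.5 m/s²;  |a| = 1110.5 m/s².

1110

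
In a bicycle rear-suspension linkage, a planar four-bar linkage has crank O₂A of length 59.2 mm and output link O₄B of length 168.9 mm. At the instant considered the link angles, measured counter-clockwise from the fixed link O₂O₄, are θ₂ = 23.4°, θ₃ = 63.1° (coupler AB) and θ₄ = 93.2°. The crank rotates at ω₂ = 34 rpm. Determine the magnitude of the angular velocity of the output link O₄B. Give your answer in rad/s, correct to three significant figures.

1.59

ω₂ = 3.56 rad/s (from 34 rpm).
Differentiating the loop-closure r₂e^{iθ₂}+r₃e^{iθ₃}=r₁+r₄e^{iθ₄} gives r₂ω₂e^{iθ₂}+r₃ω₃e^{iθ₃}=r₄ω₄e^{iθ₄}.
Eliminating the other unknown: ω₄ = r₂ω₂ sin(θ₂−θ₃) / [r₄ sin(θ₄−θ₃)].
Numerator sine = -0.63877; denominator sine = +0.50151.
Result = 0.0592·3.56·(-0.63877) / (0.1689·(+0.50151)) = -1.5895 rad/s; magnitude 1.5895 rad/s.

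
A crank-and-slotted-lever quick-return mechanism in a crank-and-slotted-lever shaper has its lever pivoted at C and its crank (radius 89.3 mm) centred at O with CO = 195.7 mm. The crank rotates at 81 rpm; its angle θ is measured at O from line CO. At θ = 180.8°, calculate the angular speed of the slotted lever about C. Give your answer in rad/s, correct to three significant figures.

7.12

ω = 8.482 rad/s (from 81 rpm).
Crank pin A relative to C: A = (d + r cosθ, r sinθ); lever angle φ = atan2(r sinθ, d + r cosθ).
Differentiating tanφ: φ̇ = rω(d cosθ + r)/(d² + r² + 2dr cosθ).
d² + r² + 2dr cosθ = |CA|² = 0.0113244 m²;  d cosθ + r = -0.10638 m.
|ω_lever| = |0.0893·8.482·-0.10638| / 0.0113244 = 7.1157 rad/s.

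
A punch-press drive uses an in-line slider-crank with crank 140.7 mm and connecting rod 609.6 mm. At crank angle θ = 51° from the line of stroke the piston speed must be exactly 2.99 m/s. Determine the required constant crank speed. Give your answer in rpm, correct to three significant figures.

228

For an in-line slider-crank, |v_piston| = rω|sinθ|·[1 + r cosθ/√(L² − r² sin²θ)].
With r = 0.1407 m, L = 0.6096 m, θ = 51°: the bracketed kinematic factor |dx/dθ| = 0.12549 m.
ω = v/|dx/dθ| = 2.99/0.12549 = 23.827 rad/s.
N = 60ω/(2π) = 227.53 rpm.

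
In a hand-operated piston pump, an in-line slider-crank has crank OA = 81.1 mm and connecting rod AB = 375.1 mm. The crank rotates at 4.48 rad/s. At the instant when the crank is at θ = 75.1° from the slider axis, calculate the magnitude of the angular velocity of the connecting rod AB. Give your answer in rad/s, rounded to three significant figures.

0.255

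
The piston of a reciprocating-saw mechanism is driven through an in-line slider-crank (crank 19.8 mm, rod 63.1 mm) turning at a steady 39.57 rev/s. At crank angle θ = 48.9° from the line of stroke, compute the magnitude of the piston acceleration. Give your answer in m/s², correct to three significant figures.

ω = 2π·39.6 = 248.6 rad/s
x(θ) = r cosθ + √(L² − r² sin²θ); with ω constant, a = ω²·d²x/dθ².
d²x/dθ² = −r cosθ − r²(cos2θ)/√u − r⁴ sin²2θ/(4u^{3/2}),  u = L² − r² sin²θ = 0.00375899 m².
Substituting r = 0.0198 m, L = 0.0631 m, θ = 48.9°: d²x/dθ² = -0.012312 m.
a = ω²·d²x/dθ² = (248.6)²·(-0.012312) = -761.05 m/s²;  |a| = 761.05 m/s².

761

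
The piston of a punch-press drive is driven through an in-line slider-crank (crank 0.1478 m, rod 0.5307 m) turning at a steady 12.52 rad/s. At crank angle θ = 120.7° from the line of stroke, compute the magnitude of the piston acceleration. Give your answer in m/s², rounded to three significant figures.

ω = 12.52 rad/s
x(θ) = r cosθ + √(L² − r² sin²θ); with ω constant, a = ω²·d²x/dθ².
d²x/dθ² = −r cosθ − r²(cos2θ)/√u − r⁴ sin²2θ/(4u^{3/2}),  u = L² − r² sin²θ = 0.265492 m².
Substituting r = 0.1478 m, L = 0.5307 m, θ = 120.7°: d²x/dθ² = +0.095081 m.
a = ω²·d²x/dθ² = (12.52)²·(+0.095081) = +14.904 m/s²;  |a| = 14.904 m/s².

14.9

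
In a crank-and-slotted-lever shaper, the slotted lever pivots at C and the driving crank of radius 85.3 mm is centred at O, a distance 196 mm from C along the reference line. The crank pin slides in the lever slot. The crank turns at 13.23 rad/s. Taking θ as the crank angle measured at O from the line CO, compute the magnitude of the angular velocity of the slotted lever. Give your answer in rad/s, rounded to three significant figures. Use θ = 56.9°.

3.39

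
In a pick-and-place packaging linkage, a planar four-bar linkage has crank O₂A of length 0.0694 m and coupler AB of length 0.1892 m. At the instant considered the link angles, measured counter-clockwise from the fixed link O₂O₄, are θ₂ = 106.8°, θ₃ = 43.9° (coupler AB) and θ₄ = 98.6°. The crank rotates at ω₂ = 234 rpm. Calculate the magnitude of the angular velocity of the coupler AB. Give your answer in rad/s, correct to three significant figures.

1.57

ω₂ = 24.5 rad/s (from 234 rpm).
Differentiating the loop-closure r₂e^{iθ₂}+r₃e^{iθ₃}=r₁+r₄e^{iθ₄} gives r₂ω₂e^{iθ₂}+r₃ω₃e^{iθ₃}=r₄ω₄e^{iθ₄}.
Eliminating the other unknown: ω₃ = r₂ω₂ sin(θ₄−θ₂) / [r₃ sin(θ₃−θ₄)].
Numerator sine = -0.14263; denominator sine = -0.81614.
Result = 0.0694·24.5·(-0.14263) / (0.1892·(-0.81614)) = +1.5708 rad/s; magnitude 1.5708 rad/s.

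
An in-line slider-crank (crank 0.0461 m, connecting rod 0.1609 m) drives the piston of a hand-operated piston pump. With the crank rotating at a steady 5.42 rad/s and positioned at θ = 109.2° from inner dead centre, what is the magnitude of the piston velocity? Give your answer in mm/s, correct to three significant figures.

213

ω = 5.42 rad/s
For an in-line slider-crank, x = r cosθ + √(L² − r² sin²θ), so v = −rω sinθ·[1 + r cosθ/√(L² − r² sin²θ)].
With r = 0.0461 m, L = 0.1609 m, θ = 109.2°: √(L² − r² sin²θ) = 0.1549 m.
v = −0.0461·5.42·0.94438·[1 + 0.0461·-0.32887/0.1549] = -0.21287 m/s.
|v| = 0.21287 m/s = 212.87 mm/s.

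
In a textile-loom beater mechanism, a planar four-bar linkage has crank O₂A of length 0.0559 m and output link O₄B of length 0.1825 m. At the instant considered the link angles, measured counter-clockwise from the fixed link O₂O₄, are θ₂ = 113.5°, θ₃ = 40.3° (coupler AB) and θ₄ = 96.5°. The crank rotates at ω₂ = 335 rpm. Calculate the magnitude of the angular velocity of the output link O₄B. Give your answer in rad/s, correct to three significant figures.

12.4

ω₂ = 35.08 rad/s (from 335 rpm).
Differentiating the loop-closure r₂e^{iθ₂}+r₃e^{iθ₃}=r₁+r₄e^{iθ₄} gives r₂ω₂e^{iθ₂}+r₃ω₃e^{iθ₃}=r₄ω₄e^{iθ₄}.
Eliminating the other unknown: ω₄ = r₂ω₂ sin(θ₂−θ₃) / [r₄ sin(θ₄−θ₃)].
Numerator sine = +0.95732; denominator sine = +0.83098.
Result = 0.0559·35.08·(+0.95732) / (0.1825·(+0.83098)) = +12.379 rad/s; magnitude 12.379 rad/s.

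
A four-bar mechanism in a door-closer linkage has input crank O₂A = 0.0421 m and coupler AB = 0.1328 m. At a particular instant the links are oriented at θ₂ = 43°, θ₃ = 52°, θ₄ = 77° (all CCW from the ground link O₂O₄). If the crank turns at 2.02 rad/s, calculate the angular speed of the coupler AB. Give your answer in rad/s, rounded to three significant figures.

ω₂ = 2.02 rad/s
Differentiating the loop-closure r₂e^{iθ₂}+r₃e^{iθ₃}=r₁+r₄e^{iθ₄} gives r₂ω₂e^{iθ₂}+r₃ω₃e^{iθ₃}=r₄ω₄e^{iθ₄}.
Eliminating the other unknown: ω₃ = r₂ω₂ sin(θ₄−θ₂) / [r₃ sin(θ₃−θ₄)].
Numerator sine = +0.55919; denominator sine = -0.42262.
Result = 0.0421·2.02·(+0.55919) / (0.1328·(-0.42262)) = -0.84732 rad/s; magnitude 0.84732 rad/s.

0.847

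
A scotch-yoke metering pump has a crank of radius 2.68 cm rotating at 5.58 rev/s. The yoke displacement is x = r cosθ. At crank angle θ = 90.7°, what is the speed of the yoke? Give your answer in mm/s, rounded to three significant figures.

ω = 35.06 rad/s (from 5.58 rev/s).
x = r cosθ ⇒ ẋ = −rω sinθ.
|v| = rω|sinθ| = 0.0268·35.06·|sin 90.7°| = 0.93954 m/s = 939.54 mm/s.

940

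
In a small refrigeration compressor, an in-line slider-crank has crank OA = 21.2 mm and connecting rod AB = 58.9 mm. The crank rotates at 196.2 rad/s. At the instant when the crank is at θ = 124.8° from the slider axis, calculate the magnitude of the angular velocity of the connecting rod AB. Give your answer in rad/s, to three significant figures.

ω = 196.2 rad/s
The rod makes angle φ with the slider axis where L sinφ = r sinθ; differentiating, L cosφ·φ̇ = r ω cosθ.
L cosφ = √(L² − r² sin²θ) = 0.056269 m.
|ω_rod| = r ω |cosθ| / √(L² − r² sin²θ) = 0.0212·196.2·0.57071/0.056269 = 42.188 rad/s.

42.2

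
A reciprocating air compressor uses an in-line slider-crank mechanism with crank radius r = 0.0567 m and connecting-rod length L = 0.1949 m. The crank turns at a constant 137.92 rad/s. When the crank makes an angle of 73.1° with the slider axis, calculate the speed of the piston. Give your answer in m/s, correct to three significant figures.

8.14

ω = 137.9 rad/s
For an in-line slider-crank, x = r cosθ + √(L² − r² sin²θ), so v = −rω sinθ·[1 + r cosθ/√(L² − r² sin²θ)].
With r = 0.0567 m, L = 0.1949 m, θ = 73.1°: √(L² − r² sin²θ) = 0.1872 m.
v = −0.0567·137.9·0.95681·[1 + 0.0567·0.29070/0.1872] = -8.1412 m/s.
|v| = 8.1412 m/s.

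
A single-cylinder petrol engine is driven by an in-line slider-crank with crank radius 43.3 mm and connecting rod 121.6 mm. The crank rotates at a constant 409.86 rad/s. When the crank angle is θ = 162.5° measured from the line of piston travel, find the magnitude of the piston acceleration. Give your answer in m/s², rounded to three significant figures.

4780

ω = 409.9 rad/s
x(θ) = r cosθ + √(L² − r² sin²θ); with ω constant, a = ω²·d²x/dθ².
d²x/dθ² = −r cosθ − r²(cos2θ)/√u − r⁴ sin²2θ/(4u^{3/2}),  u = L² − r² sin²θ = 0.014617 m².
Substituting r = 0.0433 m, L = 0.1216 m, θ = 162.5°: d²x/dθ² = +0.028429 m.
a = ω²·d²x/dθ² = (409.9)²·(+0.028429) = +4775.7 m/s²;  |a| = 4775.7 m/s².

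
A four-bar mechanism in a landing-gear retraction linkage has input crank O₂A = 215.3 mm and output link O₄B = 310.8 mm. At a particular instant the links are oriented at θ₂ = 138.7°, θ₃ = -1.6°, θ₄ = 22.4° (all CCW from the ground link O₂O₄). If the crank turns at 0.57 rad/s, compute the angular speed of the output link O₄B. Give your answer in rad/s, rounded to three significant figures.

0.620

ω₂ = 0.57 rad/s
Differentiating the loop-closure r₂e^{iθ₂}+r₃e^{iθ₃}=r₁+r₄e^{iθ₄} gives r₂ω₂e^{iθ₂}+r₃ω₃e^{iθ₃}=r₄ω₄e^{iθ₄}.
Eliminating the other unknown: ω₄ = r₂ω₂ sin(θ₂−θ₃) / [r₄ sin(θ₄−θ₃)].
Numerator sine = +0.63877; denominator sine = +0.40674.
Result = 0.2153·0.57·(+0.63877) / (0.3108·(+0.40674)) = +0.62011 rad/s; magnitude 0.62011 rad/s.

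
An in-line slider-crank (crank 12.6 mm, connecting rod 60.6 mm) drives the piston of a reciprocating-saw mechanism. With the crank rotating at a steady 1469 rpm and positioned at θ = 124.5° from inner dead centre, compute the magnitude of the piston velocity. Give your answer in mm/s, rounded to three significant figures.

ω = 2π·1469/60 = 153.8 rad/s
For an in-line slider-crank, x = r cosθ + √(L² − r² sin²θ), so v = −rω sinθ·[1 + r cosθ/√(L² − r² sin²θ)].
With r = 0.0126 m, L = 0.0606 m, θ = 124.5°: √(L² − r² sin²θ) = 0.059704 m.
v = −0.0126·153.8·0.82413·[1 + 0.0126·-0.56641/0.059704] = -1.4065 m/s.
|v| = 1.4065 m/s = 1406.5 mm/s.

1410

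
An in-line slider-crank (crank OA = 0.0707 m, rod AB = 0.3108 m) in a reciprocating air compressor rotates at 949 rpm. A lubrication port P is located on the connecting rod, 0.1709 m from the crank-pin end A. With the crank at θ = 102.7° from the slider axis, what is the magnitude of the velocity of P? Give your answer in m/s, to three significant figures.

ω = 99.38 rad/s.  Crank-pin speed |V_A| = rω = 7.0261 m/s, perpendicular to OA.
Rod angle: sinφ = −(r/L) sinθ ⇒ φ = -12.821°; ω_rod = −rω cosθ/√(L²−r²sin²θ) = +5.097 rad/s.
V_P = V_A + ω_rod × AP, with AP = 0.1709 m along the rod.
Components: V_Px = −rω sinθ − a·ω_rod·sinφ = -6.6609 m/s;  V_Py = rω cosθ + a·ω_rod·cosφ = -0.6953 m/s.
|V_P| = √(V_Px² + V_Py²) = 6.6971 m/s.

6.70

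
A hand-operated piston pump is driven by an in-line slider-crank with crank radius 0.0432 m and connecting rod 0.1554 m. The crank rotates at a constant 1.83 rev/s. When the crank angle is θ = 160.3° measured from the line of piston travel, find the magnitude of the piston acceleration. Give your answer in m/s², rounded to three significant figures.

4.13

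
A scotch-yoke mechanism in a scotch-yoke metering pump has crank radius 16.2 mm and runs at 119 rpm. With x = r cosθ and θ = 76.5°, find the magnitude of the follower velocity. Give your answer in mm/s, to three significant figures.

196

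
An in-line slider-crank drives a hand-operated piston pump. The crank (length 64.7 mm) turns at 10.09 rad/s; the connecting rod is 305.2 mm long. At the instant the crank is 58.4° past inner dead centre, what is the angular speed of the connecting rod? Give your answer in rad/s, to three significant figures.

ω = 10.09 rad/s
The rod makes angle φ with the slider axis where L sinφ = r sinθ; differentiating, L cosφ·φ̇ = r ω cosθ.
L cosφ = √(L² − r² sin²θ) = 0.30018 m.
|ω_rod| = r ω |cosθ| / √(L² − r² sin²θ) = 0.0647·10.09·0.52399/0.30018 = 1.1395 rad/s.

1.14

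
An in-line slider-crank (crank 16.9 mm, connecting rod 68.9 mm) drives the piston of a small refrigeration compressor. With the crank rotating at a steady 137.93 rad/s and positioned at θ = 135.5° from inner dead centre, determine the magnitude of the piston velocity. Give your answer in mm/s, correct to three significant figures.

ω = 137.9 rad/s
For an in-line slider-crank, x = r cosθ + √(L² − r² sin²θ), so v = −rω sinθ·[1 + r cosθ/√(L² − r² sin²θ)].
With r = 0.0169 m, L = 0.0689 m, θ = 135.5°: √(L² − r² sin²θ) = 0.067874 m.
v = −0.0169·137.9·0.70091·[1 + 0.0169·-0.71325/0.067874] = -1.3437 m/s.
|v| = 1.3437 m/s = 1343.7 mm/s.

1340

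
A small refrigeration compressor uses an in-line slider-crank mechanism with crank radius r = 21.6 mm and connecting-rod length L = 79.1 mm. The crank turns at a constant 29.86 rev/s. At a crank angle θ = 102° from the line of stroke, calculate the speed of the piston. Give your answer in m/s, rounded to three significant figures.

ω = 2π·29.9 = 187.6 rad/s
For an in-line slider-crank, x = r cosθ + √(L² − r² sin²θ), so v = −rω sinθ·[1 + r cosθ/√(L² − r² sin²θ)].
With r = 0.0216 m, L = 0.0791 m, θ = 102°: √(L² − r² sin²θ) = 0.076226 m.
v = −0.0216·187.6·0.97815·[1 + 0.0216·-0.20791/0.076226] = -3.7304 m/s.
|v| = 3.7304 m/s.

3.73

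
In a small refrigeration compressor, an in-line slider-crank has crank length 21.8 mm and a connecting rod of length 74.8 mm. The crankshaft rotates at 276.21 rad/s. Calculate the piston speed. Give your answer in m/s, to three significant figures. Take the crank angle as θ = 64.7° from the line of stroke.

6.15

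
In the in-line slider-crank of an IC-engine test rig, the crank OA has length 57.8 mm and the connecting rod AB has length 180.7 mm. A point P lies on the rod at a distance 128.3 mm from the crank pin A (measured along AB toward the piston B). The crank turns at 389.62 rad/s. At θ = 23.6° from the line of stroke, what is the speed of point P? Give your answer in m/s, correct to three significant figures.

12.4

ω = 389.6 rad/s.  Crank-pin speed |V_A| = rω = 22.52 m/s, perpendicular to OA.
Rod angle: sinφ = −(r/L) sinθ ⇒ φ = -7.357°; ω_rod = −rω cosθ/√(L²−r²sin²θ) = -115.15 rad/s.
V_P = V_A + ω_rod × AP, with AP = 0.1283 m along the rod.
Components: V_Px = −rω sinθ − a·ω_rod·sinφ = -10.908 m/s;  V_Py = rω cosθ + a·ω_rod·cosφ = +5.9842 m/s.
|V_P| = √(V_Px² + V_Py²) = 12.442 m/s.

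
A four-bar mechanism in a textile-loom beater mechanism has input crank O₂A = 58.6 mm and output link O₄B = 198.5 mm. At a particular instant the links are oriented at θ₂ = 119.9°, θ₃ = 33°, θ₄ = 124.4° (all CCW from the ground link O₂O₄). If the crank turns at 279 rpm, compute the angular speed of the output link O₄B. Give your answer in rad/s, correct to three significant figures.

8.62

ω₂ = 29.22 rad/s (from 279 rpm).
Differentiating the loop-closure r₂e^{iθ₂}+r₃e^{iθ₃}=r₁+r₄e^{iθ₄} gives r₂ω₂e^{iθ₂}+r₃ω₃e^{iθ₃}=r₄ω₄e^{iθ₄}.
Eliminating the other unknown: ω₄ = r₂ω₂ sin(θ₂−θ₃) / [r₄ sin(θ₄−θ₃)].
Numerator sine = +0.99854; denominator sine = +0.99970.
Result = 0.0586·29.22·(+0.99854) / (0.1985·(+0.99970)) = +8.6152 rad/s; magnitude 8.6152 rad/s.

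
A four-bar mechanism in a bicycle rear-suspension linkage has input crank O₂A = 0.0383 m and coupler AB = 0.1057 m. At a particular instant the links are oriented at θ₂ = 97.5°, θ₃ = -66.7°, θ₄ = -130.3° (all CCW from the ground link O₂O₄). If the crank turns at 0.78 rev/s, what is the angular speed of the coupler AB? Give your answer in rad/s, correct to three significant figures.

ω₂ = 4.901 rad/s (from 0.78 rev/s).
Differentiating the loop-closure r₂e^{iθ₂}+r₃e^{iθ₃}=r₁+r₄e^{iθ₄} gives r₂ω₂e^{iθ₂}+r₃ω₃e^{iθ₃}=r₄ω₄e^{iθ₄}.
Eliminating the other unknown: ω₃ = r₂ω₂ sin(θ₄−θ₂) / [r₃ sin(θ₃−θ₄)].
Numerator sine = +0.74080; denominator sine = +0.89571.
Result = 0.0383·4.901·(+0.74080) / (0.1057·(+0.89571)) = +1.4687 rad/s; magnitude 1.4687 rad/s.

1.47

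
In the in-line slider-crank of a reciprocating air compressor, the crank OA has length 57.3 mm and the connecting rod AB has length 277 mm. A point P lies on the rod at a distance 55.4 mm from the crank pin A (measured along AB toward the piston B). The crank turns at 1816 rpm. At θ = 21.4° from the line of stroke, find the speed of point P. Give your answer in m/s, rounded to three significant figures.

9.11

ω = 190.2 rad/s.  Crank-pin speed |V_A| = rω = 10.897 m/s, perpendicular to OA.
Rod angle: sinφ = −(r/L) sinθ ⇒ φ = -4.329°; ω_rod = −rω cosθ/√(L²−r²sin²θ) = -36.731 rad/s.
V_P = V_A + ω_rod × AP, with AP = 0.0554 m along the rod.
Components: V_Px = −rω sinθ − a·ω_rod·sinφ = -4.1296 m/s;  V_Py = rω cosθ + a·ω_rod·cosφ = +8.1164 m/s.
|V_P| = √(V_Px² + V_Py²) = 9.1066 m/s.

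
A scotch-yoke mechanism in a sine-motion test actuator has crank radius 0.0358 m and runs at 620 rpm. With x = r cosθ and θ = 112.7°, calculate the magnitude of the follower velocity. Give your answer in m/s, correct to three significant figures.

2.14

ω = 64.93 rad/s (from 620 rpm).
x = r cosθ ⇒ ẋ = −rω sinθ.
|v| = rω|sinθ| = 0.0358·64.93·|sin 112.7°| = 2.1443 m/s.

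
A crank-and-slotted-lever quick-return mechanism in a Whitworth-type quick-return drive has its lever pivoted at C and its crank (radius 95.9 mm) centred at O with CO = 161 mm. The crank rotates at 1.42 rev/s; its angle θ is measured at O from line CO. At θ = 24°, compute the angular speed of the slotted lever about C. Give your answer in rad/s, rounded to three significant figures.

3.28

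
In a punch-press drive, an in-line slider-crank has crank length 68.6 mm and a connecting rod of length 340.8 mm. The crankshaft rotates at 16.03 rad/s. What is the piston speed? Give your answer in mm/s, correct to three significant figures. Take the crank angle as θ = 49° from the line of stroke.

941

ω = 16.03 rad/s
For an in-line slider-crank, x = r cosθ + √(L² − r² sin²θ), so v = −rω sinθ·[1 + r cosθ/√(L² − r² sin²θ)].
With r = 0.0686 m, L = 0.3408 m, θ = 49°: √(L² − r² sin²θ) = 0.33684 m.
v = −0.0686·16.03·0.75471·[1 + 0.0686·0.65606/0.33684] = -0.94081 m/s.
|v| = 0.94081 m/s = 940.81 mm/s.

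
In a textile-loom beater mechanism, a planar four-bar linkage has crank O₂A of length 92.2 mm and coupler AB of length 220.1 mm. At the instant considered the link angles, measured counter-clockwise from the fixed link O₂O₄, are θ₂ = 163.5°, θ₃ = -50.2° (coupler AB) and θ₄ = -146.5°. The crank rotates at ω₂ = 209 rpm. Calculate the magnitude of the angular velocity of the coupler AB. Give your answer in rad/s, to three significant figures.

ω₂ = 21.89 rad/s (from 209 rpm).
Differentiating the loop-closure r₂e^{iθ₂}+r₃e^{iθ₃}=r₁+r₄e^{iθ₄} gives r₂ω₂e^{iθ₂}+r₃ω₃e^{iθ₃}=r₄ω₄e^{iθ₄}.
Eliminating the other unknown: ω₃ = r₂ω₂ sin(θ₄−θ₂) / [r₃ sin(θ₃−θ₄)].
Numerator sine = +0.76604; denominator sine = +0.99396.
Result = 0.0922·21.89·(+0.76604) / (0.2201·(+0.99396)) = +7.0659 rad/s; magnitude 7.0659 rad/s.

7.07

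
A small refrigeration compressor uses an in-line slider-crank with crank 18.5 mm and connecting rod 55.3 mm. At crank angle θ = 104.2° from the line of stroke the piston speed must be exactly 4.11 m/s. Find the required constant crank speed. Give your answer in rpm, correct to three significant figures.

2400

For an in-line slider-crank, |v_piston| = rω|sinθ|·[1 + r cosθ/√(L² − r² sin²θ)].
With r = 0.0185 m, L = 0.0553 m, θ = 104.2°: the bracketed kinematic factor |dx/dθ| = 0.016379 m.
ω = v/|dx/dθ| = 4.11/0.016379 = 250.93 rad/s.
N = 60ω/(2π) = 2396.2 rpm.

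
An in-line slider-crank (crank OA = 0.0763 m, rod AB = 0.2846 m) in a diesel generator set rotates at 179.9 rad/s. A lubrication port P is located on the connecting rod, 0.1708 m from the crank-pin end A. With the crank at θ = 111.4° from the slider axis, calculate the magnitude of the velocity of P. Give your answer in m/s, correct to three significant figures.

12.2

ω = 179.9 rad/s.  Crank-pin speed |V_A| = rω = 13.726 m/s, perpendicular to OA.
Rod angle: sinφ = −(r/L) sinθ ⇒ φ = -14.455°; ω_rod = −rω cosθ/√(L²−r²sin²θ) = +18.173 rad/s.
V_P = V_A + ω_rod × AP, with AP = 0.1708 m along the rod.
Components: V_Px = −rω sinθ − a·ω_rod·sinφ = -12.005 m/s;  V_Py = rω cosθ + a·ω_rod·cosφ = -2.0027 m/s.
|V_P| = √(V_Px² + V_Py²) = 12.171 m/s.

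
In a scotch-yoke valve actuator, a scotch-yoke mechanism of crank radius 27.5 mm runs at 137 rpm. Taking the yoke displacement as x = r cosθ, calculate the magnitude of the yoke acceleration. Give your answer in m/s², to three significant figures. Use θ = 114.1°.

2.31

ω = 14.35 rad/s (from 137 rpm).
x = r cosθ ⇒ ẍ = −rω² cosθ (ω constant).
|a| = rω²|cosθ| = 0.0275·(14.35)²·|cos 114.1°| = 2.3112 m/s².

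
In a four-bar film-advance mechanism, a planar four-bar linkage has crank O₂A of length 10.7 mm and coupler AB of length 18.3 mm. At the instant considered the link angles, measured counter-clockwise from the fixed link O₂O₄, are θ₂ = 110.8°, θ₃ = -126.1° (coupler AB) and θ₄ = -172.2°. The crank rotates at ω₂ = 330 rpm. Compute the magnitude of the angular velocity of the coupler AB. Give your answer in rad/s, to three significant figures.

27.3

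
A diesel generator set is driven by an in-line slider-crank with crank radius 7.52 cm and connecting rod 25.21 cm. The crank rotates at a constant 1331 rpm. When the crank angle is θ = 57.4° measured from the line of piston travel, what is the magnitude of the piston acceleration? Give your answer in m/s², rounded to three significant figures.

607

ω = 2π·1331/60 = 139.4 rad/s
x(θ) = r cosθ + √(L² − r² sin²θ); with ω constant, a = ω²·d²x/dθ².
d²x/dθ² = −r cosθ − r²(cos2θ)/√u − r⁴ sin²2θ/(4u^{3/2}),  u = L² − r² sin²θ = 0.0595409 m².
Substituting r = 0.0752 m, L = 0.2521 m, θ = 57.4°: d²x/dθ² = -0.031248 m.
a = ω²·d²x/dθ² = (139.4)²·(-0.031248) = -607.07 m/s²;  |a| = 607.07 m/s².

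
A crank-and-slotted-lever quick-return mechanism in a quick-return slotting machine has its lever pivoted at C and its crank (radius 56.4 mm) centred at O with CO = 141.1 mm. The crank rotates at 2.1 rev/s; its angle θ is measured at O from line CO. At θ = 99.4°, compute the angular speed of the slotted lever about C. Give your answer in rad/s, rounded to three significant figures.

ω = 13.19 rad/s (from 2.1 rev/s).
Crank pin A relative to C: A = (d + r cosθ, r sinθ); lever angle φ = atan2(r sinθ, d + r cosθ).
Differentiating tanφ: φ̇ = rω(d cosθ + r)/(d² + r² + 2dr cosθ).
d² + r² + 2dr cosθ = |CA|² = 0.0204907 m²;  d cosθ + r = +0.033355 m.
|ω_lever| = |0.0564·13.19·+0.033355| / 0.0204907 = 1.2114 rad/s.

1.21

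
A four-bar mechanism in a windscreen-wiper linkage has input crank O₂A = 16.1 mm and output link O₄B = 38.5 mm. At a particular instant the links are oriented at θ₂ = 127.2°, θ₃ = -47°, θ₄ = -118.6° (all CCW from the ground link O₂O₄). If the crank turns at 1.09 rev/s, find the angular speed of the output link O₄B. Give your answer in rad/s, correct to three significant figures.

0.305

ω₂ = 6.849 rad/s (from 1.09 rev/s).
Differentiating the loop-closure r₂e^{iθ₂}+r₃e^{iθ₃}=r₁+r₄e^{iθ₄} gives r₂ω₂e^{iθ₂}+r₃ω₃e^{iθ₃}=r₄ω₄e^{iθ₄}.
Eliminating the other unknown: ω₄ = r₂ω₂ sin(θ₂−θ₃) / [r₄ sin(θ₄−θ₃)].
Numerator sine = +0.10106; denominator sine = -0.94888.
Result = 0.0161·6.849·(+0.10106) / (0.0385·(-0.94888)) = -0.30502 rad/s; magnitude 0.30502 rad/s.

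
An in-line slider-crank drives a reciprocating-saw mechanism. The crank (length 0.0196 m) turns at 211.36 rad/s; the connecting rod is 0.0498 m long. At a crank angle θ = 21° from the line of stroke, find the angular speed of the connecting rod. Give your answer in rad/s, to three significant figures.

ω = 211.4 rad/s
The rod makes angle φ with the slider axis where L sinφ = r sinθ; differentiating, L cosφ·φ̇ = r ω cosθ.
L cosφ = √(L² − r² sin²θ) = 0.049302 m.
|ω_rod| = r ω |cosθ| / √(L² − r² sin²θ) = 0.0196·211.4·0.93358/0.049302 = 78.445 rad/s.

78.4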